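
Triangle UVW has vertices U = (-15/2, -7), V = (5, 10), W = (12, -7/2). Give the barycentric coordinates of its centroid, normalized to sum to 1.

The centroid is the average of the vertices, so each weight is 1/3.

(1/3, 1/3, 1/3)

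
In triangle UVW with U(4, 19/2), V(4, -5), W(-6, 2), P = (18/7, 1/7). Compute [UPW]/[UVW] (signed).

4/7

[UVW] = ½·(4·(-5−2) + 4·(2−(19/2)) + (-6)·(19/2−(-5))) = ½·(-28 − 30 − 87) = -145/2.
[UPW] = ½·(4·(1/7−2) + (18/7)·(2−(19/2)) + (-6)·(19/2−(1/7))) = ½·(-52/7 − 135/7 − 393/7) = -290/7, so the ratio is (-290/7)/(-145/2) = 4/7.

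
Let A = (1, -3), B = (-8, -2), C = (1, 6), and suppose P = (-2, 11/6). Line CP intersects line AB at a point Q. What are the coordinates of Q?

Barycentric coordinates of P with respect to ABC: (1/6, 1/3, 1/2).
On side AB the C-coordinate is zero; dropping P's C-weight 1/2 and renormalizing the remaining 1/6 : 1/3 gives weights 1/3, 2/3 on A, B.
Q = (1/3)·(1, -3) + (2/3)·(-8, -2) = (-5, -7/3).

(-5, -7/3)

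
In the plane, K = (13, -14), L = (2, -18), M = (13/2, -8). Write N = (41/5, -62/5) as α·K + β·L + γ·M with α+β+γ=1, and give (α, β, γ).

Signed area of the reference triangle: [KLM] = ½·(13·(-18−(-8)) + 2·(-8−(-14)) + (13/2)·(-14−(-18))) = ½·(-130 + 12 + 26) = -46.
[NLM] = ½·((41/5)·(-18−(-8)) + 2·(-8−(-62/5)) + (13/2)·(-62/5−(-18))) = ½·(-82 + 44/5 + 182/5) = -92/5, so the K-coordinate is (-92/5)/(-46) = 2/5.
[KNM] = ½·(13·(-62/5−(-8)) + (41/5)·(-8−(-14)) + (13/2)·(-14−(-62/5))) = ½·(-286/5 + 246/5 − 52/5) = -46/5, so the L-coordinate is 1/5.
[KLN] = ½·(13·(-18−(-62/5)) + 2·(-62/5−(-14)) + (41/5)·(-14−(-18))) = ½·(-364/5 + 16/5 + 164/5) = -92/5, so the M-coordinate is 2/5.

(2/5, 1/5, 2/5)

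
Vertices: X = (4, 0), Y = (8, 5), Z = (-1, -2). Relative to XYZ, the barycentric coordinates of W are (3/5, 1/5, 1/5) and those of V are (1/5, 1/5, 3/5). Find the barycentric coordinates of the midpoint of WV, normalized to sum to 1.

Since both coordinate triples sum to 1, the midpoint's barycentrics are the componentwise average.
(3/5+1/5)/2 = 2/5; similarly 1/5 and 2/5.

(2/5, 1/5, 2/5)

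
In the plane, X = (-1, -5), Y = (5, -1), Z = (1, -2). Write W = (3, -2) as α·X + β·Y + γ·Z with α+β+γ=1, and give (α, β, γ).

Signed area of the reference triangle: [XYZ] = ½·((-1)·(-1−(-2)) + 5·(-2−(-5)) + 1·(-5−(-1))) = ½·(-1 + 15 − 4) = 5.
[WYZ] = ½·(3·(-1−(-2)) + 5·(-2−(-2)) + 1·(-2−(-1))) = ½·(3 + 0 − 1) = 1, so the X-coordinate is 1/5 = 1/5.
[XWZ] = ½·((-1)·(-2−(-2)) + 3·(-2−(-5)) + 1·(-5−(-2))) = ½·(0 + 9 − 3) = 3, so the Y-coordinate is 3/5.
[XYW] = ½·((-1)·(-1−(-2)) + 5·(-2−(-5)) + 3·(-5−(-1))) = ½·(-1 + 15 − 12) = 1, so the Z-coordinate is 1/5.

(1/5, 3/5, 1/5)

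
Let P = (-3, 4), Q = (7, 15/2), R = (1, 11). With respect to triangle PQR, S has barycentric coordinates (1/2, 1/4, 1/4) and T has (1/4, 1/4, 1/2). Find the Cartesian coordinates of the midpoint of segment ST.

Barycentric coordinates of the midpoint are the average: (3/8, 1/4, 3/8).
Converting: (3/8)·P + (1/4)·Q + (3/8)·R = (1, 15/2).

(1, 15/2)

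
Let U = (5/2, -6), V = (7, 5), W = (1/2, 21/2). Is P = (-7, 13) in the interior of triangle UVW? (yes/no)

no

Barycentric coordinates of P: (20/77, -95/77, 152/77).
The three coordinates are positive, negative, positive; a point is interior exactly when all three are positive.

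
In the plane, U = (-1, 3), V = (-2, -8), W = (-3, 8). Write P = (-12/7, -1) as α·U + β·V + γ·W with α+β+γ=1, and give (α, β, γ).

Signed area of the reference triangle: [UVW] = ½·((-1)·(-8−8) + (-2)·(8−3) + (-3)·(3−(-8))) = ½·(16 − 10 − 33) = -27/2.
[PVW] = ½·((-12/7)·(-8−8) + (-2)·(8−(-1)) + (-3)·(-1−(-8))) = ½·(192/7 − 18 − 21) = -81/14, so the U-coordinate is (-81/14)/(-27/2) = 3/7.
[UPW] = ½·((-1)·(-1−8) + (-12/7)·(8−3) + (-3)·(3−(-1))) = ½·(9 − 60/7 − 12) = -81/14, so the V-coordinate is 3/7.
[UVP] = ½·((-1)·(-8−(-1)) + (-2)·(-1−3) + (-12/7)·(3−(-8))) = ½·(7 + 8 − 132/7) = -27/14, so the W-coordinate is 1/7.

(3/7, 3/7, 1/7)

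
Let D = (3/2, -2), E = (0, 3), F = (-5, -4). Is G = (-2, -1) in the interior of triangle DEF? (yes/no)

Barycentric coordinates of G: (12/71, 27/71, 32/71).
The three coordinates are positive, positive, positive; a point is interior exactly when all three are positive.

yes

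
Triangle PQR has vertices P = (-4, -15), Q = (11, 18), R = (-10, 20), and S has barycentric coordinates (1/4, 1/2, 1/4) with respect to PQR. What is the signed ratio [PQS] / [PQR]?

1/4

The signed ratio [PQS]/[PQR] equals the barycentric coordinate of S at vertex R, which is 1/4.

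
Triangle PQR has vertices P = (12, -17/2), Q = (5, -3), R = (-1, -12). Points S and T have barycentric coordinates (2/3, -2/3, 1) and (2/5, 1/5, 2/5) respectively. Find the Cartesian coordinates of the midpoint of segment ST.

(68/15, -367/30)

Barycentric coordinates of the midpoint are the average: (8/15, -7/30, 7/10).
Converting: (8/15)·P + (-7/30)·Q + (7/10)·R = (68/15, -367/30).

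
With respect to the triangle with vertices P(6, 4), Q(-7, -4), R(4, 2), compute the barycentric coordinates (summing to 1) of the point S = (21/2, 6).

Signed area of the reference triangle: [PQR] = ½·(6·(-4−2) + (-7)·(2−4) + 4·(4−(-4))) = ½·(-36 + 14 + 32) = 5.
[SQR] = ½·((21/2)·(-4−2) + (-7)·(2−6) + 4·(6−(-4))) = ½·(-63 + 28 + 40) = 5/2, so the P-coordinate is (5/2)/5 = 1/2.
[PSR] = ½·(6·(6−2) + (21/2)·(2−4) + 4·(4−6)) = ½·(24 − 21 − 8) = -5/2, so the Q-coordinate is -1/2.
[PQS] = ½·(6·(-4−6) + (-7)·(6−4) + (21/2)·(4−(-4))) = ½·(-60 − 14 + 84) = 5, so the R-coordinate is 1.
Check: 1/2 − 1/2 + 1 = 1.

(1/2, -1/2, 1)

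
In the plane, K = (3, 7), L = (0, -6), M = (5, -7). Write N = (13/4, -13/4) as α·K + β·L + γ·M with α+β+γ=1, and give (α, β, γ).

Signed area of the reference triangle: [KLM] = ½·(3·(-6−(-7)) + 0·(-7−7) + 5·(7−(-6))) = ½·(3 + 0 + 65) = 34.
[NLM] = ½·((13/4)·(-6−(-7)) + 0·(-7−(-13/4)) + 5·(-13/4−(-6))) = ½·(13/4 + 0 + 55/4) = 17/2, so the K-coordinate is (17/2)/34 = 1/4.
[KNM] = ½·(3·(-13/4−(-7)) + (13/4)·(-7−7) + 5·(7−(-13/4))) = ½·(45/4 − 91/2 + 205/4) = 17/2, so the L-coordinate is 1/4.
[KLN] = ½·(3·(-6−(-13/4)) + 0·(-13/4−7) + (13/4)·(7−(-6))) = ½·(-33/4 + 0 + 169/4) = 17, so the M-coordinate is 1/2.
Check: 1/4 + 1/4 + 1/2 = 1.

(1/4, 1/4, 1/2)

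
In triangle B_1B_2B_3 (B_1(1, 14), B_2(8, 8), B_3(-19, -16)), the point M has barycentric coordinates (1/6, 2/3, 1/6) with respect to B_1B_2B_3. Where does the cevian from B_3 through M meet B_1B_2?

Line B_3M meets B_1B_2 where the B_3-coordinate vanishes; zeroing M's B_3-weight and renormalizing leaves B_1, B_2-weights 1/6 : 2/3 → (1/5, 4/5).
So N = (1/5)·B_1 + (4/5)·B_2 = (33/5, 46/5).

(33/5, 46/5)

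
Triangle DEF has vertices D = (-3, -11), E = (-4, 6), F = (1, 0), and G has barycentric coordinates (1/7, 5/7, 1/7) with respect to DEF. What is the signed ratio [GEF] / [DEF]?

The signed ratio [GEF]/[DEF] equals the barycentric coordinate of G at vertex D, which is 1/7.

1/7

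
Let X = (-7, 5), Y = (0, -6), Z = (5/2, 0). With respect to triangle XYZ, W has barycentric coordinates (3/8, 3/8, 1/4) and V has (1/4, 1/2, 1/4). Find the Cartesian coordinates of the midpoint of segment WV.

Barycentric coordinates of the midpoint are the average: (5/16, 7/16, 1/4).
Converting: (5/16)·X + (7/16)·Y + (1/4)·Z = (-25/16, -17/16).

(-25/16, -17/16)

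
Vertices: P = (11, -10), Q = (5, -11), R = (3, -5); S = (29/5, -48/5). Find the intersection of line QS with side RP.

Barycentric coordinates of S with respect to PQR: (1/5, 3/5, 1/5).
On side RP the Q-coordinate is zero; dropping S's Q-weight 3/5 and renormalizing the remaining 1/5 : 1/5 gives weights 1/2, 1/2 on R, P.
T = (1/2)·(3, -5) + (1/2)·(11, -10) = (7, -15/2).

(7, -15/2)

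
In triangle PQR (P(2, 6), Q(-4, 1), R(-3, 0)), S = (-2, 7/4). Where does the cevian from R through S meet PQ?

(-1, 7/2)

Barycentric coordinates of S with respect to PQR: (1/4, 1/4, 1/2).
On side PQ the R-coordinate is zero; dropping S's R-weight 1/2 and renormalizing the remaining 1/4 : 1/4 gives weights 1/2, 1/2 on P, Q.
T = (1/2)·(2, 6) + (1/2)·(-4, 1) = (-1, 7/2).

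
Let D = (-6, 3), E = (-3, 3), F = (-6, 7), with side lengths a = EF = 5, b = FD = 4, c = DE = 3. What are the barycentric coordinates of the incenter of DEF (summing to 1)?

(5/12, 1/3, 1/4)

The incenter has barycentric coordinates proportional to the opposite side lengths: (5 : 4 : 3).
Normalizing by 5+4+3 = 12 gives (5/12, 1/3, 1/4).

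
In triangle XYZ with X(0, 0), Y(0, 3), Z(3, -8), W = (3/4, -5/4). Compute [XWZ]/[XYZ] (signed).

[XYZ] = ½·(0·(3−(-8)) + 0·(-8−0) + 3·(0−3)) = ½·(0 + 0 − 9) = -9/2.
[XWZ] = ½·(0·(-5/4−(-8)) + (3/4)·(-8−0) + 3·(0−(-5/4))) = ½·(0 − 6 + 15/4) = -9/8, so the ratio is (-9/8)/(-9/2) = 1/4.

1/4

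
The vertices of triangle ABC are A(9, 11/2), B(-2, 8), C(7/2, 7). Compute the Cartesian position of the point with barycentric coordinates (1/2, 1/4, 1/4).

(39/8, 13/2)

P = (1/2)·A + (1/4)·B + (1/4)·C.
x-coordinate: (1/2)·9 + (1/4)·(-2) + (1/4)·(7/2) = 39/8.
y-coordinate: (1/2)·(11/2) + (1/4)·8 + (1/4)·7 = 13/2.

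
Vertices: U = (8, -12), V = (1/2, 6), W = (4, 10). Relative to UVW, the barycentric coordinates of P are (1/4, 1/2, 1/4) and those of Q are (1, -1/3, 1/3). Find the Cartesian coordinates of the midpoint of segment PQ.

(149/24, -49/12)

Barycentric coordinates of the midpoint are the average: (5/8, 1/12, 7/24).
Converting: (5/8)·U + (1/12)·V + (7/24)·W = (149/24, -49/12).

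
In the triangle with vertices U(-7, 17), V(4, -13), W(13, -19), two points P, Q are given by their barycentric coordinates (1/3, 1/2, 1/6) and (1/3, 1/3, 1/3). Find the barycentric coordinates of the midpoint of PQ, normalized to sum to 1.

(1/3, 5/12, 1/4)

Since both coordinate triples sum to 1, the midpoint's barycentrics are the componentwise average.
(1/3+1/3)/2 = 1/3; similarly 5/12 and 1/4.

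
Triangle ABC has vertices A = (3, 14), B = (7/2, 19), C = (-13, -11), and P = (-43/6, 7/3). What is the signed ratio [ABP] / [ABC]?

2/3

[ABC] = ½·(3·(19−(-11)) + (7/2)·(-11−14) + (-13)·(14−19)) = ½·(90 − 175/2 + 65) = 135/4.
[ABP] = ½·(3·(19−(7/3)) + (7/2)·(7/3−14) + (-43/6)·(14−19)) = ½·(50 − 245/6 + 215/6) = 45/2, so the ratio is (45/2)/(135/4) = 2/3.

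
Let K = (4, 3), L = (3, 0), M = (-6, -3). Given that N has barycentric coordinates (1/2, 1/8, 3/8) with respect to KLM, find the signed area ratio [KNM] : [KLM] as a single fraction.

1/8

The signed ratio [KNM]/[KLM] equals the barycentric coordinate of N at vertex L, which is 1/8.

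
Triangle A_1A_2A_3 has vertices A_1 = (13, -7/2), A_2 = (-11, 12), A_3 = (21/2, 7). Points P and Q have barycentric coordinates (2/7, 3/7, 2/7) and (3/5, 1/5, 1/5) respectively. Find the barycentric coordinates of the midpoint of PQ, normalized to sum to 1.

Since both coordinate triples sum to 1, the midpoint's barycentrics are the componentwise average.
(2/7+3/5)/2 = 31/70; similarly 11/35 and 17/70.

(31/70, 11/35, 17/70)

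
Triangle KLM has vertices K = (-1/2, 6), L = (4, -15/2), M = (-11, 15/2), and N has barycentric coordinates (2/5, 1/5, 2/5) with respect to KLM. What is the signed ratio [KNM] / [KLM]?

The signed ratio [KNM]/[KLM] equals the barycentric coordinate of N at vertex L, which is 1/5.

1/5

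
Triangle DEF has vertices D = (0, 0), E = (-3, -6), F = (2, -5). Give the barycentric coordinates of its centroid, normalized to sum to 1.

The centroid is the average of the vertices, so each weight is 1/3.

(1/3, 1/3, 1/3)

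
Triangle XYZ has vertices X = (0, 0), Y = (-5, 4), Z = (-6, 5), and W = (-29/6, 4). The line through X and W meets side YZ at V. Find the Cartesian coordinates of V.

(-29/5, 24/5)

Barycentric coordinates of W with respect to XYZ: (1/6, 1/6, 2/3).
On side YZ the X-coordinate is zero; dropping W's X-weight 1/6 and renormalizing the remaining 1/6 : 2/3 gives weights 1/5, 4/5 on Y, Z.
V = (1/5)·(-5, 4) + (4/5)·(-6, 5) = (-29/5, 24/5).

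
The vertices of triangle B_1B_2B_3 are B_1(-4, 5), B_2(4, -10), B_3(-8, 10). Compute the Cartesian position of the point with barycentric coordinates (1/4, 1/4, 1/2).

(-4, 15/4)

M = (1/4)·B_1 + (1/4)·B_2 + (1/2)·B_3.
x-coordinate: (1/4)·(-4) + (1/4)·4 + (1/2)·(-8) = -4.
y-coordinate: (1/4)·5 + (1/4)·(-10) + (1/2)·10 = 15/4.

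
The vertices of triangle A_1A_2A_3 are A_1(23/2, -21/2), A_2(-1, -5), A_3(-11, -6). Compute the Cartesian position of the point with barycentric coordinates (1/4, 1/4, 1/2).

P = (1/4)·A_1 + (1/4)·A_2 + (1/2)·A_3.
x-coordinate: (1/4)·(23/2) + (1/4)·(-1) + (1/2)·(-11) = -23/8.
y-coordinate: (1/4)·(-21/2) + (1/4)·(-5) + (1/2)·(-6) = -55/8.

(-23/8, -55/8)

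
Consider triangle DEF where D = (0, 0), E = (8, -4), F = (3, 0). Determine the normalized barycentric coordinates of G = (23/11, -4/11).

Signed area of the reference triangle: [DEF] = ½·(0·(-4−0) + 8·(0−0) + 3·(0−(-4))) = ½·(0 + 0 + 12) = 6.
[GEF] = ½·((23/11)·(-4−0) + 8·(0−(-4/11)) + 3·(-4/11−(-4))) = ½·(-92/11 + 32/11 + 120/11) = 30/11, so the D-coordinate is (30/11)/6 = 5/11.
[DGF] = ½·(0·(-4/11−0) + (23/11)·(0−0) + 3·(0−(-4/11))) = ½·(0 + 0 + 12/11) = 6/11, so the E-coordinate is 1/11.
[DEG] = ½·(0·(-4−(-4/11)) + 8·(-4/11−0) + (23/11)·(0−(-4))) = ½·(0 − 32/11 + 92/11) = 30/11, so the F-coordinate is 5/11.
Check: 5/11 + 1/11 + 5/11 = 1.

(5/11, 1/11, 5/11)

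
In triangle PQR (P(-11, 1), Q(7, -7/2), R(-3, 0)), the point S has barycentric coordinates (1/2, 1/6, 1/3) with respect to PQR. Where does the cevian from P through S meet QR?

Line PS meets QR where the P-coordinate vanishes; zeroing S's P-weight and renormalizing leaves Q, R-weights 1/6 : 1/3 → (1/3, 2/3).
So T = (1/3)·Q + (2/3)·R = (1/3, -7/6).

(1/3, -7/6)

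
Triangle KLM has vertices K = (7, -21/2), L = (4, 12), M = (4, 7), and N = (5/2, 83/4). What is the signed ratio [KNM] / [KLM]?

1

[KLM] = ½·(7·(12−7) + 4·(7−(-21/2)) + 4·(-21/2−12)) = ½·(35 + 70 − 90) = 15/2.
[KNM] = ½·(7·(83/4−7) + (5/2)·(7−(-21/2)) + 4·(-21/2−(83/4))) = ½·(385/4 + 175/4 − 125) = 15/2, so the ratio is (15/2)/(15/2) = 1.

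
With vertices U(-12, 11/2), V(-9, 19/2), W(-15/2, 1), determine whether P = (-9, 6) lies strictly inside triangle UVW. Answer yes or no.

Barycentric coordinates of P: (1/6, 1/2, 1/3).
The three coordinates are positive, positive, positive; a point is interior exactly when all three are positive.

yes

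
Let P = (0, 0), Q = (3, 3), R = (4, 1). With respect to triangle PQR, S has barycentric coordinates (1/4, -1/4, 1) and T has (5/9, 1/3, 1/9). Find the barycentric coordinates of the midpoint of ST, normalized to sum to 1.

(29/72, 1/24, 5/9)

Since both coordinate triples sum to 1, the midpoint's barycentrics are the componentwise average.
(1/4+5/9)/2 = 29/72; similarly 1/24 and 5/9.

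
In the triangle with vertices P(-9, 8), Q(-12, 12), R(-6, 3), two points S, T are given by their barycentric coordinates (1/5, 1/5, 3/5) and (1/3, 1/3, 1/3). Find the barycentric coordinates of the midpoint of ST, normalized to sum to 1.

(4/15, 4/15, 7/15)

Since both coordinate triples sum to 1, the midpoint's barycentrics are the componentwise average.
(1/5+1/3)/2 = 4/15; similarly 4/15 and 7/15.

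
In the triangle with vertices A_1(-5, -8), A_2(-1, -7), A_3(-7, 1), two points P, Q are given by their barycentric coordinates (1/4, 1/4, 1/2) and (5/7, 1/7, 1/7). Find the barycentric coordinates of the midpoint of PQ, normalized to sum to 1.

(27/56, 11/56, 9/28)

Since both coordinate triples sum to 1, the midpoint's barycentrics are the componentwise average.
(1/4+5/7)/2 = 27/56; similarly 11/56 and 9/28.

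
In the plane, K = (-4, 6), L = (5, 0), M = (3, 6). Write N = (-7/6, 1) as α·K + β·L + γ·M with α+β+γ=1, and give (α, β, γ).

Signed area of the reference triangle: [KLM] = ½·((-4)·(0−6) + 5·(6−6) + 3·(6−0)) = ½·(24 + 0 + 18) = 21.
[NLM] = ½·((-7/6)·(0−6) + 5·(6−1) + 3·(1−0)) = ½·(7 + 25 + 3) = 35/2, so the K-coordinate is (35/2)/21 = 5/6.
[KNM] = ½·((-4)·(1−6) + (-7/6)·(6−6) + 3·(6−1)) = ½·(20 + 0 + 15) = 35/2, so the L-coordinate is 5/6.
[KLN] = ½·((-4)·(0−1) + 5·(1−6) + (-7/6)·(6−0)) = ½·(4 − 25 − 7) = -14, so the M-coordinate is -2/3.

(5/6, 5/6, -2/3)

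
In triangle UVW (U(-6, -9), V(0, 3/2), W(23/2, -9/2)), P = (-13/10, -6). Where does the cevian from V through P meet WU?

(-13/8, -63/8)

Barycentric coordinates of P with respect to UVW: (3/5, 1/5, 1/5).
On side WU the V-coordinate is zero; dropping P's V-weight 1/5 and renormalizing the remaining 1/5 : 3/5 gives weights 1/4, 3/4 on W, U.
Q = (1/4)·(23/2, -9/2) + (3/4)·(-6, -9) = (-13/8, -63/8).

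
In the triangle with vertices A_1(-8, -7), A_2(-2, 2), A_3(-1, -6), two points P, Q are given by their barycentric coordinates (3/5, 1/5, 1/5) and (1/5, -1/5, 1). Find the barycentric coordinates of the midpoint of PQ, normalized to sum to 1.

(2/5, 0, 3/5)

Since both coordinate triples sum to 1, the midpoint's barycentrics are the componentwise average.
(3/5+1/5)/2 = 2/5; similarly 0 and 3/5.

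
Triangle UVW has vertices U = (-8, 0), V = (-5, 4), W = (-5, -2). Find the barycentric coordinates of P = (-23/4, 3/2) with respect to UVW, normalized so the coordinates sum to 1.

(1/4, 1/2, 1/4)

Signed area of the reference triangle: [UVW] = ½·((-8)·(4−(-2)) + (-5)·(-2−0) + (-5)·(0−4)) = ½·(-48 + 10 + 20) = -9.
[PVW] = ½·((-23/4)·(4−(-2)) + (-5)·(-2−(3/2)) + (-5)·(3/2−4)) = ½·(-69/2 + 35/2 + 25/2) = -9/4, so the U-coordinate is (-9/4)/(-9) = 1/4.
[UPW] = ½·((-8)·(3/2−(-2)) + (-23/4)·(-2−0) + (-5)·(0−(3/2))) = ½·(-28 + 23/2 + 15/2) = -9/2, so the V-coordinate is 1/2.
[UVP] = ½·((-8)·(4−(3/2)) + (-5)·(3/2−0) + (-23/4)·(0−4)) = ½·(-20 − 15/2 + 23) = -9/4, so the W-coordinate is 1/4.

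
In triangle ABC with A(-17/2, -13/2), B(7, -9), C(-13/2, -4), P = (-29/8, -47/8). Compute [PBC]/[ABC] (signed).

1/4

[ABC] = ½·((-17/2)·(-9−(-4)) + 7·(-4−(-13/2)) + (-13/2)·(-13/2−(-9))) = ½·(85/2 + 35/2 − 65/4) = 175/8.
[PBC] = ½·((-29/8)·(-9−(-4)) + 7·(-4−(-47/8)) + (-13/2)·(-47/8−(-9))) = ½·(145/8 + 105/8 − 325/16) = 175/32, so the ratio is (175/32)/(175/8) = 1/4.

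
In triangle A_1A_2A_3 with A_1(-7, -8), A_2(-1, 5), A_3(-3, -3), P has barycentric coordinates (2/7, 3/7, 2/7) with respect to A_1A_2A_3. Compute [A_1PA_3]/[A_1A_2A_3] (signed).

The signed ratio [A_1PA_3]/[A_1A_2A_3] equals the barycentric coordinate of P at vertex A_2, which is 3/7.

3/7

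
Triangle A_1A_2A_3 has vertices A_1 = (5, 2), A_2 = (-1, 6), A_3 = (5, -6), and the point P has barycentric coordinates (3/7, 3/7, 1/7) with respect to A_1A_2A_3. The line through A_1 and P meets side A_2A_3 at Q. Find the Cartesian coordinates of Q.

(1/2, 3)

Line A_1P meets A_2A_3 where the A_1-coordinate vanishes; zeroing P's A_1-weight and renormalizing leaves A_2, A_3-weights 3/7 : 1/7 → (3/4, 1/4).
So Q = (3/4)·A_2 + (1/4)·A_3 = (1/2, 3).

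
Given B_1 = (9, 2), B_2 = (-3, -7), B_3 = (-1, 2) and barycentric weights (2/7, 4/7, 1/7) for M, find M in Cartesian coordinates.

M = (2/7)·B_1 + (4/7)·B_2 + (1/7)·B_3.
x-coordinate: (2/7)·9 + (4/7)·(-3) + (1/7)·(-1) = 5/7.
y-coordinate: (2/7)·2 + (4/7)·(-7) + (1/7)·2 = -22/7.

(5/7, -22/7)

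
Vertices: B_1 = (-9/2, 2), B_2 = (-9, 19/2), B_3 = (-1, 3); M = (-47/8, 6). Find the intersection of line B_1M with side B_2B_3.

(-19/3, 22/3)

Barycentric coordinates of M with respect to B_1B_2B_3: (1/4, 1/2, 1/4).
On side B_2B_3 the B_1-coordinate is zero; dropping M's B_1-weight 1/4 and renormalizing the remaining 1/2 : 1/4 gives weights 2/3, 1/3 on B_2, B_3.
N = (2/3)·(-9, 19/2) + (1/3)·(-1, 3) = (-19/3, 22/3).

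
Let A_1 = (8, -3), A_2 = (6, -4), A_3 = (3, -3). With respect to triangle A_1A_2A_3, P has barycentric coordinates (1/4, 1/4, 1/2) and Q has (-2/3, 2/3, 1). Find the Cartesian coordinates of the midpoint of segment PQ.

(10/3, -83/24)

Barycentric coordinates of the midpoint are the average: (-5/24, 11/24, 3/4).
Converting: (-5/24)·A_1 + (11/24)·A_2 + (3/4)·A_3 = (10/3, -83/24).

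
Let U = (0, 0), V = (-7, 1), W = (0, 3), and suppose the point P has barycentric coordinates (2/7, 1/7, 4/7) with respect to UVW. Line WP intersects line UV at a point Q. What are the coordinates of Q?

Line WP meets UV where the W-coordinate vanishes; zeroing P's W-weight and renormalizing leaves U, V-weights 2/7 : 1/7 → (2/3, 1/3).
So Q = (2/3)·U + (1/3)·V = (-7/3, 1/3).

(-7/3, 1/3)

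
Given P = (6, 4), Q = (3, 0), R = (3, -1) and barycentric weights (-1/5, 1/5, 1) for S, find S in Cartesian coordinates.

(12/5, -9/5)

S = (-1/5)·P + (1/5)·Q + 1·R.
x-coordinate: (-1/5)·6 + (1/5)·3 + 1·3 = 12/5.
y-coordinate: (-1/5)·4 + (1/5)·0 + 1·(-1) = -9/5.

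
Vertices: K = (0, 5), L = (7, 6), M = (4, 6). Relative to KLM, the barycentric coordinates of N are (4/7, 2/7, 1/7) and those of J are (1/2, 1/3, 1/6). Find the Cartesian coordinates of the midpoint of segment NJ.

(39/14, 153/28)

Barycentric coordinates of the midpoint are the average: (15/28, 13/42, 13/84).
Converting: (15/28)·K + (13/42)·L + (13/84)·M = (39/14, 153/28).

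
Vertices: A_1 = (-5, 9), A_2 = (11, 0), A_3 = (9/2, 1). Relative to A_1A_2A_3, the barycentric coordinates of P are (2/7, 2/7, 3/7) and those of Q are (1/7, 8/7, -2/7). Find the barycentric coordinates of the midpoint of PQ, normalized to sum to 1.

Since both coordinate triples sum to 1, the midpoint's barycentrics are the componentwise average.
(2/7+1/7)/2 = 3/14; similarly 5/7 and 1/14.

(3/14, 5/7, 1/14)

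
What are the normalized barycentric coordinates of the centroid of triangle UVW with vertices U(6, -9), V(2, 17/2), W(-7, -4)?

The centroid is the average of the vertices, so each weight is 1/3.

(1/3, 1/3, 1/3)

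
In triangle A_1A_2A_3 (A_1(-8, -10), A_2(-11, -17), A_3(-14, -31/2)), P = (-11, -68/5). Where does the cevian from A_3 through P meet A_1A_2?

(-9, -37/3)

Barycentric coordinates of P with respect to A_1A_2A_3: (2/5, 1/5, 2/5).
On side A_1A_2 the A_3-coordinate is zero; dropping P's A_3-weight 2/5 and renormalizing the remaining 2/5 : 1/5 gives weights 2/3, 1/3 on A_1, A_2.
Q = (2/3)·(-8, -10) + (1/3)·(-11, -17) = (-9, -37/3).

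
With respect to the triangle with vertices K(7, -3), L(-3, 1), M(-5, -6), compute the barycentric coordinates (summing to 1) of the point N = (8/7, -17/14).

Signed area of the reference triangle: [KLM] = ½·(7·(1−(-6)) + (-3)·(-6−(-3)) + (-5)·(-3−1)) = ½·(49 + 9 + 20) = 39.
[NLM] = ½·((8/7)·(1−(-6)) + (-3)·(-6−(-17/14)) + (-5)·(-17/14−1)) = ½·(8 + 201/14 + 155/14) = 117/7, so the K-coordinate is (117/7)/39 = 3/7.
[KNM] = ½·(7·(-17/14−(-6)) + (8/7)·(-6−(-3)) + (-5)·(-3−(-17/14))) = ½·(67/2 − 24/7 + 125/14) = 39/2, so the L-coordinate is 1/2.
[KLN] = ½·(7·(1−(-17/14)) + (-3)·(-17/14−(-3)) + (8/7)·(-3−1)) = ½·(31/2 − 75/14 − 32/7) = 39/14, so the M-coordinate is 1/14.
Check: 3/7 + 1/2 + 1/14 = 1.

(3/7, 1/2, 1/14)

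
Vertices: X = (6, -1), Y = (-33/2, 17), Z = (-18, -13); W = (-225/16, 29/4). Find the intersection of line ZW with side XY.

Barycentric coordinates of W with respect to XYZ: (1/8, 5/8, 1/4).
On side XY the Z-coordinate is zero; dropping W's Z-weight 1/4 and renormalizing the remaining 1/8 : 5/8 gives weights 1/6, 5/6 on X, Y.
V = (1/6)·(6, -1) + (5/6)·(-33/2, 17) = (-51/4, 14).

(-51/4, 14)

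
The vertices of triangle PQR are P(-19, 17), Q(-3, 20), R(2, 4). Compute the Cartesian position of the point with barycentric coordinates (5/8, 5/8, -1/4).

S = (5/8)·P + (5/8)·Q + (-1/4)·R.
x-coordinate: (5/8)·(-19) + (5/8)·(-3) + (-1/4)·2 = -57/4.
y-coordinate: (5/8)·17 + (5/8)·20 + (-1/4)·4 = 177/8.

(-57/4, 177/8)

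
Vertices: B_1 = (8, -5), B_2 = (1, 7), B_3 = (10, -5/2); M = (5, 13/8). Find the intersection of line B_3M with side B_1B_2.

(10/3, 3)

Barycentric coordinates of M with respect to B_1B_2B_3: (1/4, 1/2, 1/4).
On side B_1B_2 the B_3-coordinate is zero; dropping M's B_3-weight 1/4 and renormalizing the remaining 1/4 : 1/2 gives weights 1/3, 2/3 on B_1, B_2.
N = (1/3)·(8, -5) + (2/3)·(1, 7) = (10/3, 3).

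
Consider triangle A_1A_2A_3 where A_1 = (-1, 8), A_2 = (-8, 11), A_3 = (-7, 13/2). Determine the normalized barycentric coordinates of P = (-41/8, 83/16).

(1/4, -3/8, 9/8)

Signed area of the reference triangle: [A_1A_2A_3] = ½·((-1)·(11−(13/2)) + (-8)·(13/2−8) + (-7)·(8−11)) = ½·(-9/2 + 12 + 21) = 57/4.
[PA_2A_3] = ½·((-41/8)·(11−(13/2)) + (-8)·(13/2−(83/16)) + (-7)·(83/16−11)) = ½·(-369/16 − 21/2 + 651/16) = 57/16, so the A_1-coordinate is (57/16)/(57/4) = 1/4.
[A_1PA_3] = ½·((-1)·(83/16−(13/2)) + (-41/8)·(13/2−8) + (-7)·(8−(83/16))) = ½·(21/16 + 123/16 − 315/16) = -171/32, so the A_2-coordinate is -3/8.
[A_1A_2P] = ½·((-1)·(11−(83/16)) + (-8)·(83/16−8) + (-41/8)·(8−11)) = ½·(-93/16 + 45/2 + 123/8) = 513/32, so the A_3-coordinate is 9/8.
Check: 1/4 − 3/8 + 9/8 = 1.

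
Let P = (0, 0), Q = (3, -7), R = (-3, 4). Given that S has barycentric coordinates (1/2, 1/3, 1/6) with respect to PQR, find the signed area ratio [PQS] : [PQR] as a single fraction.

1/6

The signed ratio [PQS]/[PQR] equals the barycentric coordinate of S at vertex R, which is 1/6.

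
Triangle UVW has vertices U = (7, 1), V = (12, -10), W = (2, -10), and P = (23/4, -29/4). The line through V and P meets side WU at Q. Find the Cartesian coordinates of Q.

Barycentric coordinates of P with respect to UVW: (1/4, 1/4, 1/2).
On side WU the V-coordinate is zero; dropping P's V-weight 1/4 and renormalizing the remaining 1/2 : 1/4 gives weights 2/3, 1/3 on W, U.
Q = (2/3)·(2, -10) + (1/3)·(7, 1) = (11/3, -19/3).

(11/3, -19/3)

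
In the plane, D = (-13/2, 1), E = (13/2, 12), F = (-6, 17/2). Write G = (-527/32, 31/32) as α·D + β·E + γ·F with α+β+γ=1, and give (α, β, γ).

Signed area of the reference triangle: [DEF] = ½·((-13/2)·(12−(17/2)) + (13/2)·(17/2−1) + (-6)·(1−12)) = ½·(-91/4 + 195/4 + 66) = 46.
[GEF] = ½·((-527/32)·(12−(17/2)) + (13/2)·(17/2−(31/32)) + (-6)·(31/32−12)) = ½·(-3689/64 + 3133/64 + 1059/16) = 115/4, so the D-coordinate is (115/4)/46 = 5/8.
[DGF] = ½·((-13/2)·(31/32−(17/2)) + (-527/32)·(17/2−1) + (-6)·(1−(31/32))) = ½·(3133/64 − 7905/64 − 3/16) = -299/8, so the E-coordinate is -13/16.
[DEG] = ½·((-13/2)·(12−(31/32)) + (13/2)·(31/32−1) + (-527/32)·(1−12)) = ½·(-4589/64 − 13/64 + 5797/32) = 437/8, so the F-coordinate is 19/16.

(5/8, -13/16, 19/16)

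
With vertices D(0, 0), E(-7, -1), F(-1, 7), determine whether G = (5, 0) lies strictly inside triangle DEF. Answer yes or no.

no

Barycentric coordinates of G: (9/5, -7/10, -1/10).
The three coordinates are positive, negative, negative; a point is interior exactly when all three are positive.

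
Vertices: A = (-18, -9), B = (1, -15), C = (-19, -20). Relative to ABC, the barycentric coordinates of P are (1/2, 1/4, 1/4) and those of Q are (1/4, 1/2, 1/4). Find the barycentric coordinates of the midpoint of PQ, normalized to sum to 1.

(3/8, 3/8, 1/4)

Since both coordinate triples sum to 1, the midpoint's barycentrics are the componentwise average.
(1/2+1/4)/2 = 3/8; similarly 3/8 and 1/4.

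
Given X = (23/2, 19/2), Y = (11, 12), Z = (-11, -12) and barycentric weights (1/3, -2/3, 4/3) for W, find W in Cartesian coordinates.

(-109/6, -125/6)

W = (1/3)·X + (-2/3)·Y + (4/3)·Z.
x-coordinate: (1/3)·(23/2) + (-2/3)·11 + (4/3)·(-11) = -109/6.
y-coordinate: (1/3)·(19/2) + (-2/3)·12 + (4/3)·(-12) = -125/6.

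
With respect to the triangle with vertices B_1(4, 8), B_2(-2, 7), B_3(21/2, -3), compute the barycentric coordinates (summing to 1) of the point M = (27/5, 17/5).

(2/5, 1/5, 2/5)

Signed area of the reference triangle: [B_1B_2B_3] = ½·(4·(7−(-3)) + (-2)·(-3−8) + (21/2)·(8−7)) = ½·(40 + 22 + 21/2) = 145/4.
[MB_2B_3] = ½·((27/5)·(7−(-3)) + (-2)·(-3−(17/5)) + (21/2)·(17/5−7)) = ½·(54 + 64/5 − 189/5) = 29/2, so the B_1-coordinate is (29/2)/(145/4) = 2/5.
[B_1MB_3] = ½·(4·(17/5−(-3)) + (27/5)·(-3−8) + (21/2)·(8−(17/5))) = ½·(128/5 − 297/5 + 483/10) = 29/4, so the B_2-coordinate is 1/5.
[B_1B_2M] = ½·(4·(7−(17/5)) + (-2)·(17/5−8) + (27/5)·(8−7)) = ½·(72/5 + 46/5 + 27/5) = 29/2, so the B_3-coordinate is 2/5.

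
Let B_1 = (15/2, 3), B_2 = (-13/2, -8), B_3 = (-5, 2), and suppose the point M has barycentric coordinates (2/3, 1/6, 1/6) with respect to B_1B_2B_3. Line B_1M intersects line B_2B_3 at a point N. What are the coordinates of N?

(-23/4, -3)

Line B_1M meets B_2B_3 where the B_1-coordinate vanishes; zeroing M's B_1-weight and renormalizing leaves B_2, B_3-weights 1/6 : 1/6 → (1/2, 1/2).
So N = (1/2)·B_2 + (1/2)·B_3 = (-23/4, -3).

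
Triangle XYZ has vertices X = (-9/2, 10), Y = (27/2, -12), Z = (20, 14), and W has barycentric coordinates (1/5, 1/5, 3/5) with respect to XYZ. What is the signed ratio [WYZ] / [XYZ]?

1/5

The signed ratio [WYZ]/[XYZ] equals the barycentric coordinate of W at vertex X, which is 1/5.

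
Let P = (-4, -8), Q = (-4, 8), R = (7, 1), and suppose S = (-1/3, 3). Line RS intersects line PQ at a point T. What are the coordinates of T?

(-4, 4)

Barycentric coordinates of S with respect to PQR: (1/6, 1/2, 1/3).
On side PQ the R-coordinate is zero; dropping S's R-weight 1/3 and renormalizing the remaining 1/6 : 1/2 gives weights 1/4, 3/4 on P, Q.
T = (1/4)·(-4, -8) + (3/4)·(-4, 8) = (-4, 4).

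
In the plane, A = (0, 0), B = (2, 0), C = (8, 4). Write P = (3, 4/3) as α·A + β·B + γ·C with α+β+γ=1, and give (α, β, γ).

(1/2, 1/6, 1/3)

Signed area of the reference triangle: [ABC] = ½·(0·(0−4) + 2·(4−0) + 8·(0−0)) = ½·(0 + 8 + 0) = 4.
[PBC] = ½·(3·(0−4) + 2·(4−(4/3)) + 8·(4/3−0)) = ½·(-12 + 16/3 + 32/3) = 2, so the A-coordinate is 2/4 = 1/2.
[APC] = ½·(0·(4/3−4) + 3·(4−0) + 8·(0−(4/3))) = ½·(0 + 12 − 32/3) = 2/3, so the B-coordinate is 1/6.
[ABP] = ½·(0·(0−(4/3)) + 2·(4/3−0) + 3·(0−0)) = ½·(0 + 8/3 + 0) = 4/3, so the C-coordinate is 1/3.
Check: 1/2 + 1/6 + 1/3 = 1.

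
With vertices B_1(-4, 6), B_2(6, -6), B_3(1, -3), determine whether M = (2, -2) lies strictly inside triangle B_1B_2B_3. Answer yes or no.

yes

Barycentric coordinates of M: (4/15, 7/15, 4/15).
The three coordinates are positive, positive, positive; a point is interior exactly when all three are positive.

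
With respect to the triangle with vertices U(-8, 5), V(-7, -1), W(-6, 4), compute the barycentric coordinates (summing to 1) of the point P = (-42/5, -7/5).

Signed area of the reference triangle: [UVW] = ½·((-8)·(-1−4) + (-7)·(4−5) + (-6)·(5−(-1))) = ½·(40 + 7 − 36) = 11/2.
[PVW] = ½·((-42/5)·(-1−4) + (-7)·(4−(-7/5)) + (-6)·(-7/5−(-1))) = ½·(42 − 189/5 + 12/5) = 33/10, so the U-coordinate is (33/10)/(11/2) = 3/5.
[UPW] = ½·((-8)·(-7/5−4) + (-42/5)·(4−5) + (-6)·(5−(-7/5))) = ½·(216/5 + 42/5 − 192/5) = 33/5, so the V-coordinate is 6/5.
[UVP] = ½·((-8)·(-1−(-7/5)) + (-7)·(-7/5−5) + (-42/5)·(5−(-1))) = ½·(-16/5 + 224/5 − 252/5) = -22/5, so the W-coordinate is -4/5.
Check: 3/5 + 6/5 − 4/5 = 1.

(3/5, 6/5, -4/5)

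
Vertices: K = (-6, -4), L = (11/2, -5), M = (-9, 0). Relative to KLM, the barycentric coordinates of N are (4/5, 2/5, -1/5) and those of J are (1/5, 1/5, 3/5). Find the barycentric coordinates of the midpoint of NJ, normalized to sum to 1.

(1/2, 3/10, 1/5)

Since both coordinate triples sum to 1, the midpoint's barycentrics are the componentwise average.
(4/5+1/5)/2 = 1/2; similarly 3/10 and 1/5.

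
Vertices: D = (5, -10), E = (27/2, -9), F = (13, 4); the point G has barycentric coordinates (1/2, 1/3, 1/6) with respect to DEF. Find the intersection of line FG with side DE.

Line FG meets DE where the F-coordinate vanishes; zeroing G's F-weight and renormalizing leaves D, E-weights 1/2 : 1/3 → (3/5, 2/5).
So H = (3/5)·D + (2/5)·E = (42/5, -48/5).

(42/5, -48/5)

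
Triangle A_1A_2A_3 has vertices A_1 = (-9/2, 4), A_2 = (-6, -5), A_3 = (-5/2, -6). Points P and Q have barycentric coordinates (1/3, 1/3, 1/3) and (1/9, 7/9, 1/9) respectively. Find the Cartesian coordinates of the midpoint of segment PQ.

Barycentric coordinates of the midpoint are the average: (2/9, 5/9, 2/9).
Converting: (2/9)·A_1 + (5/9)·A_2 + (2/9)·A_3 = (-44/9, -29/9).

(-44/9, -29/9)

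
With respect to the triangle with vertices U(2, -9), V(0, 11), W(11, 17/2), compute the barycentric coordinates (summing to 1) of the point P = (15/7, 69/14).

Signed area of the reference triangle: [UVW] = ½·(2·(11−(17/2)) + 0·(17/2−(-9)) + 11·(-9−11)) = ½·(5 + 0 − 220) = -215/2.
[PVW] = ½·((15/7)·(11−(17/2)) + 0·(17/2−(69/14)) + 11·(69/14−11)) = ½·(75/14 + 0 − 935/14) = -215/7, so the U-coordinate is (-215/7)/(-215/2) = 2/7.
[UPW] = ½·(2·(69/14−(17/2)) + (15/7)·(17/2−(-9)) + 11·(-9−(69/14))) = ½·(-50/7 + 75/2 − 2145/14) = -430/7, so the V-coordinate is 4/7.
[UVP] = ½·(2·(11−(69/14)) + 0·(69/14−(-9)) + (15/7)·(-9−11)) = ½·(85/7 + 0 − 300/7) = -215/14, so the W-coordinate is 1/7.
Check: 2/7 + 4/7 + 1/7 = 1.

(2/7, 4/7, 1/7)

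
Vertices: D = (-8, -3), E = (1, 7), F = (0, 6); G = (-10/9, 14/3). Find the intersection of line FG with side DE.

(-5/4, 9/2)

Barycentric coordinates of G with respect to DEF: (2/9, 2/3, 1/9).
On side DE the F-coordinate is zero; dropping G's F-weight 1/9 and renormalizing the remaining 2/9 : 2/3 gives weights 1/4, 3/4 on D, E.
H = (1/4)·(-8, -3) + (3/4)·(1, 7) = (-5/4, 9/2).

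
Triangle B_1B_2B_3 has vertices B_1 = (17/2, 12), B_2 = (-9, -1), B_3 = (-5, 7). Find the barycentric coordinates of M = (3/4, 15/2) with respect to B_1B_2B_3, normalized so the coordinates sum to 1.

Signed area of the reference triangle: [B_1B_2B_3] = ½·((17/2)·(-1−7) + (-9)·(7−12) + (-5)·(12−(-1))) = ½·(-68 + 45 − 65) = -44.
[MB_2B_3] = ½·((3/4)·(-1−7) + (-9)·(7−(15/2)) + (-5)·(15/2−(-1))) = ½·(-6 + 9/2 − 85/2) = -22, so the B_1-coordinate is (-22)/(-44) = 1/2.
[B_1MB_3] = ½·((17/2)·(15/2−7) + (3/4)·(7−12) + (-5)·(12−(15/2))) = ½·(17/4 − 15/4 − 45/2) = -11, so the B_2-coordinate is 1/4.
[B_1B_2M] = ½·((17/2)·(-1−(15/2)) + (-9)·(15/2−12) + (3/4)·(12−(-1))) = ½·(-289/4 + 81/2 + 39/4) = -11, so the B_3-coordinate is 1/4.

(1/2, 1/4, 1/4)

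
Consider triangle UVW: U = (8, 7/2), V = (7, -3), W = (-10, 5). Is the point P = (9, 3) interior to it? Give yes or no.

no

Barycentric coordinates of P: (236/237, 5/79, -14/237).
The three coordinates are positive, positive, negative; a point is interior exactly when all three are positive.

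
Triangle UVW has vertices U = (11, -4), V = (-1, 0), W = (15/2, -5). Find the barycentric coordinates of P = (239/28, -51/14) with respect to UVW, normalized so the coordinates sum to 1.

Signed area of the reference triangle: [UVW] = ½·(11·(0−(-5)) + (-1)·(-5−(-4)) + (15/2)·(-4−0)) = ½·(55 + 1 − 30) = 13.
[PVW] = ½·((239/28)·(0−(-5)) + (-1)·(-5−(-51/14)) + (15/2)·(-51/14−0)) = ½·(1195/28 + 19/14 − 765/28) = 117/14, so the U-coordinate is (117/14)/13 = 9/14.
[UPW] = ½·(11·(-51/14−(-5)) + (239/28)·(-5−(-4)) + (15/2)·(-4−(-51/14))) = ½·(209/14 − 239/28 − 75/28) = 13/7, so the V-coordinate is 1/7.
[UVP] = ½·(11·(0−(-51/14)) + (-1)·(-51/14−(-4)) + (239/28)·(-4−0)) = ½·(561/14 − 5/14 − 239/7) = 39/14, so the W-coordinate is 3/14.

(9/14, 1/7, 3/14)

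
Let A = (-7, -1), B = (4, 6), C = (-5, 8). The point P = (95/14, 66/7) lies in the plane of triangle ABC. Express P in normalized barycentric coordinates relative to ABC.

(-3/7, 17/14, 3/14)

Signed area of the reference triangle: [ABC] = ½·((-7)·(6−8) + 4·(8−(-1)) + (-5)·(-1−6)) = ½·(14 + 36 + 35) = 85/2.
[PBC] = ½·((95/14)·(6−8) + 4·(8−(66/7)) + (-5)·(66/7−6)) = ½·(-95/7 − 40/7 − 120/7) = -255/14, so the A-coordinate is (-255/14)/(85/2) = -3/7.
[APC] = ½·((-7)·(66/7−8) + (95/14)·(8−(-1)) + (-5)·(-1−(66/7))) = ½·(-10 + 855/14 + 365/7) = 1445/28, so the B-coordinate is 17/14.
[ABP] = ½·((-7)·(6−(66/7)) + 4·(66/7−(-1)) + (95/14)·(-1−6)) = ½·(24 + 292/7 − 95/2) = 255/28, so the C-coordinate is 3/14.
Check: -3/7 + 17/14 + 3/14 = 1.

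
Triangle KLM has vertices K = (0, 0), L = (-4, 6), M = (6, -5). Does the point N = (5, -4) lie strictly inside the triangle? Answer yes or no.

Barycentric coordinates of N: (1/16, 1/16, 7/8).
The three coordinates are positive, positive, positive; a point is interior exactly when all three are positive.

yes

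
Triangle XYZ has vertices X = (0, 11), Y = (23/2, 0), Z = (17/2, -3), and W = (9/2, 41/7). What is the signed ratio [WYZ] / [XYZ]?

4/7

[XYZ] = ½·(0·(0−(-3)) + (23/2)·(-3−11) + (17/2)·(11−0)) = ½·(0 − 161 + 187/2) = -135/4.
[WYZ] = ½·((9/2)·(0−(-3)) + (23/2)·(-3−(41/7)) + (17/2)·(41/7−0)) = ½·(27/2 − 713/7 + 697/14) = -135/7, so the ratio is (-135/7)/(-135/4) = 4/7.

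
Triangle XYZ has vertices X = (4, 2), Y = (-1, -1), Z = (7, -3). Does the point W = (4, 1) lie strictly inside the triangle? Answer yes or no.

yes

Barycentric coordinates of W: (13/17, 3/34, 5/34).
The three coordinates are positive, positive, positive; a point is interior exactly when all three are positive.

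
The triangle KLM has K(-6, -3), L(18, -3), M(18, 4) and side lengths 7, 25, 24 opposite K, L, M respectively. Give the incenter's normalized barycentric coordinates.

The incenter has barycentric coordinates proportional to the opposite side lengths: (7 : 25 : 24).
Normalizing by 7+25+24 = 56 gives (1/8, 25/56, 3/7).

(1/8, 25/56, 3/7)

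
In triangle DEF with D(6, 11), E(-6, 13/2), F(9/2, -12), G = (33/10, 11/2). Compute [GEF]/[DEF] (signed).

[DEF] = ½·(6·(13/2−(-12)) + (-6)·(-12−11) + (9/2)·(11−(13/2))) = ½·(111 + 138 + 81/4) = 1077/8.
[GEF] = ½·((33/10)·(13/2−(-12)) + (-6)·(-12−(11/2)) + (9/2)·(11/2−(13/2))) = ½·(1221/20 + 105 − 9/2) = 3231/40, so the ratio is (3231/40)/(1077/8) = 3/5.

3/5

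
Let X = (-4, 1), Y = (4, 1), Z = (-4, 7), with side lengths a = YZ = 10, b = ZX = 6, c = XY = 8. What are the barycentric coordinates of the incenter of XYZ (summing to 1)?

The incenter has barycentric coordinates proportional to the opposite side lengths: (10 : 6 : 8).
Normalizing by 10+6+8 = 24 gives (5/12, 1/4, 1/3).

(5/12, 1/4, 1/3)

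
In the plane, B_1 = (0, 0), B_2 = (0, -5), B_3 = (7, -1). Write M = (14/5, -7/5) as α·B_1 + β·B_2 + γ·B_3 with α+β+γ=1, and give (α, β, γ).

Signed area of the reference triangle: [B_1B_2B_3] = ½·(0·(-5−(-1)) + 0·(-1−0) + 7·(0−(-5))) = ½·(0 + 0 + 35) = 35/2.
[MB_2B_3] = ½·((14/5)·(-5−(-1)) + 0·(-1−(-7/5)) + 7·(-7/5−(-5))) = ½·(-56/5 + 0 + 126/5) = 7, so the B_1-coordinate is 7/(35/2) = 2/5.
[B_1MB_3] = ½·(0·(-7/5−(-1)) + (14/5)·(-1−0) + 7·(0−(-7/5))) = ½·(0 − 14/5 + 49/5) = 7/2, so the B_2-coordinate is 1/5.
[B_1B_2M] = ½·(0·(-5−(-7/5)) + 0·(-7/5−0) + (14/5)·(0−(-5))) = ½·(0 + 0 + 14) = 7, so the B_3-coordinate is 2/5.
Check: 2/5 + 1/5 + 2/5 = 1.

(2/5, 1/5, 2/5)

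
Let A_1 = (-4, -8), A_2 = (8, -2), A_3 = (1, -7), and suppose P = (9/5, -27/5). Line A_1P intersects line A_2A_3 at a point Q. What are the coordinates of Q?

Barycentric coordinates of P with respect to A_1A_2A_3: (2/5, 2/5, 1/5).
On side A_2A_3 the A_1-coordinate is zero; dropping P's A_1-weight 2/5 and renormalizing the remaining 2/5 : 1/5 gives weights 2/3, 1/3 on A_2, A_3.
Q = (2/3)·(8, -2) + (1/3)·(1, -7) = (17/3, -11/3).

(17/3, -11/3)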